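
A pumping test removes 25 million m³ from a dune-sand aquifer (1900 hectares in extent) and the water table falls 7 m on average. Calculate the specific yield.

Sy ≈ 0.19

A = 1900 hectares = 1.9 × 10^7 m²
ΔV = 25 million m³ = 2.5 × 10^7 m³
Sy = ΔV / (A × Δh) = 2.5 × 10^7 m³ / (1.9 × 10^7 m² × 7 m) = 0.188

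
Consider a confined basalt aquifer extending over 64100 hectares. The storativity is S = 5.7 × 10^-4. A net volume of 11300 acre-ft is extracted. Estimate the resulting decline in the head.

A = 64100 hectares = 6.41 × 10^8 m²
ΔV = 11300 acre-ft = 1.394 × 10^7 m³
Δh = ΔV / (S × A) = 1.394 × 10^7 m³ / (5.7 × 10^-4 × 6.41 × 10^8 m²) = 38.15 m

Δh ≈ 38.1 m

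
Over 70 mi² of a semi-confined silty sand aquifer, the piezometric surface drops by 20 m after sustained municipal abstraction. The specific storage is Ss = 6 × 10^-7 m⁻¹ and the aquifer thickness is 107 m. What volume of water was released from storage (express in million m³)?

ΔV ≈ 0.233 million m³

S = Ss × b = 6 × 10^-7 m⁻¹ × 107 m = 6.42 × 10^-5
A = 70 mi² = 1.813 × 10^8 m²
ΔV = S × A × Δh = 6.42 × 10^-5 × 1.813 × 10^8 m² × 20 m = 2.328 × 10^5 m³
ΔV = 2.328 × 10^5 m³ = 0.2328 million m³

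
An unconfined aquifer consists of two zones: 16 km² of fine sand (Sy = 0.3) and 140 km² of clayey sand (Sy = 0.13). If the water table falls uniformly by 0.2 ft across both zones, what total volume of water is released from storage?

ΔV ≈ 1.4 × 10^6 m³

A₁ = 16 km² = 1.6 × 10^7 m²; A₂ = 140 km² = 1.4 × 10^8 m²
Δh = 0.2 ft = 0.06096 m
ΔV₁ = 0.3 × 1.6 × 10^7 × 0.06096 = 2.926 × 10^5 m³
ΔV₂ = 0.13 × 1.4 × 10^8 × 0.06096 = 1.109 × 10^6 m³
ΔV = ΔV₁ + ΔV₂ = 1.402 × 10^6 m³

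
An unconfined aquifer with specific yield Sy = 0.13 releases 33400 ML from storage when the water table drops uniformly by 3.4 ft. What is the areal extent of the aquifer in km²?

A ≈ 248 km²

Δh = 3.4 ft = 1.036 m
ΔV = 33400 ML = 3.34 × 10^7 m³
A = ΔV / (Sy × Δh) = 3.34 × 10^7 / (0.13 × 1.036) = 2.479 × 10^8 m²
A = 2.479 × 10^8 m² = 247.9 km²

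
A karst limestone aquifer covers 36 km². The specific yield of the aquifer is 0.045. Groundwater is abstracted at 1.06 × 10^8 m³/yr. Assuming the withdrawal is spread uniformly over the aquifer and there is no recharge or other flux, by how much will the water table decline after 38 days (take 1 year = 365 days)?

A = 36 km² = 3.6 × 10^7 m²
Q = 1.06 × 10^8 m³/yr = 2.904 × 10^5 m³/d
ΔV = Q × t = 2.904 × 10^5 m³/d × 38 d = 1.104 × 10^7 m³
Δh = ΔV / (Sy × A) = 1.104 × 10^7 / (0.045 × 3.6 × 10^7) = 6.812 m

Δh ≈ 6.81 m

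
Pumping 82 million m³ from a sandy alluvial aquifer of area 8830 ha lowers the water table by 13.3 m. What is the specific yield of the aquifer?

A = 8830 ha = 8.83 × 10^7 m²
ΔV = 82 million m³ = 8.2 × 10^7 m³
Sy = ΔV / (A × Δh) = 8.2 × 10^7 m³ / (8.83 × 10^7 m² × 13.3 m) = 0.06982

Sy ≈ 0.07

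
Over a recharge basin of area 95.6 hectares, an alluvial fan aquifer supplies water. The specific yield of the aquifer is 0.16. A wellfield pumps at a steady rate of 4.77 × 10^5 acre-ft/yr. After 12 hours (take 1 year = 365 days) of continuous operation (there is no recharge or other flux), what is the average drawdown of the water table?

A = 95.6 hectares = 9.56 × 10^5 m²
Q = 4.77 × 10^5 acre-ft/yr = 1.612 × 10^6 m³/d
t = 12 hours = 0.5 d
ΔV = Q × t = 1.612 × 10^6 m³/d × 0.5 d = 8.06 × 10^5 m³
Δh = ΔV / (Sy × A) = 8.06 × 10^5 / (0.16 × 9.56 × 10^5) = 5.269 m

Δh ≈ 5.27 m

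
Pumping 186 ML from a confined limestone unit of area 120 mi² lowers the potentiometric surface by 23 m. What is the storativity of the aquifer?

A = 120 mi² = 3.108 × 10^8 m²
ΔV = 186 ML = 1.86 × 10^5 m³
S = ΔV / (A × Δh) = 1.86 × 10^5 m³ / (3.108 × 10^8 m² × 23 m) = 2.602 × 10^-5

S ≈ 2.6 × 10^-5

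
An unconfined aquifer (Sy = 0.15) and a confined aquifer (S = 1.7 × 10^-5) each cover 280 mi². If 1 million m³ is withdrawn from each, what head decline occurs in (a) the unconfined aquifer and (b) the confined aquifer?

Δh_u ≈ 0.00919 m; Δh_c ≈ 81.1 m

A = 280 mi² = 7.252 × 10^8 m²
ΔV = 1 million m³ = 1 × 10^6 m³
Unconfined: Δh_u = ΔV/(Sy·A) = 1 × 10^6/(0.15 × 7.252 × 10^8) = 0.009193 m
Confined: Δh_c = ΔV/(S·A) = 1 × 10^6/(1.7 × 10^-5 × 7.252 × 10^8) = 81.11 m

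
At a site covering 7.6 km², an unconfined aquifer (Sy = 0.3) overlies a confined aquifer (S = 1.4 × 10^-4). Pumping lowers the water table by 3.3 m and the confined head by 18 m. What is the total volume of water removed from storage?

ΔV ≈ 7.54 × 10^6 m³

A = 7.6 km² = 7.6 × 10^6 m²
Unconfined: ΔV_u = Sy × A × Δh_u = 0.3 × 7.6 × 10^6 × 3.3 = 7.524 × 10^6 m³
Confined: ΔV_c = S × A × Δh_c = 1.4 × 10^-4 × 7.6 × 10^6 × 18 = 19150 m³
Total ΔV = 7.524 × 10^6 + 19150 = 7.543 × 10^6 m³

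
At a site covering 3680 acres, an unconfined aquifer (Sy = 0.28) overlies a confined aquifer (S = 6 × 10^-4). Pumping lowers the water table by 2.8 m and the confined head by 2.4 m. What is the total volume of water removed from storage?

ΔV ≈ 1.17 × 10^7 m³

A = 3680 acres = 1.489 × 10^7 m²
Unconfined: ΔV_u = Sy × A × Δh_u = 0.28 × 1.489 × 10^7 × 2.8 = 1.168 × 10^7 m³
Confined: ΔV_c = S × A × Δh_c = 6 × 10^-4 × 1.489 × 10^7 × 2.4 = 21450 m³
Total ΔV = 1.168 × 10^7 + 21450 = 1.17 × 10^7 m³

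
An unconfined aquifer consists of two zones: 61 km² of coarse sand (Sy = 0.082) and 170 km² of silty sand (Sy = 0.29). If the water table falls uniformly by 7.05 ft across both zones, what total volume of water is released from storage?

A₁ = 61 km² = 6.1 × 10^7 m²; A₂ = 170 km² = 1.7 × 10^8 m²
Δh = 7.05 ft = 2.149 m
ΔV₁ = 0.082 × 6.1 × 10^7 × 2.149 = 1.075 × 10^7 m³
ΔV₂ = 0.29 × 1.7 × 10^8 × 2.149 = 1.059 × 10^8 m³
ΔV = ΔV₁ + ΔV₂ = 1.167 × 10^8 m³

ΔV ≈ 1.17 × 10^8 m³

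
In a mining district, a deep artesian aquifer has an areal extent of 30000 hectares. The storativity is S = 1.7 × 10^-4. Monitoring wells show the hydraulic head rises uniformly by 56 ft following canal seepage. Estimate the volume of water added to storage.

A = 30000 hectares = 3 × 10^8 m²
Δh = 56 ft = 17.07 m
ΔV = S × A × Δh = 1.7 × 10^-4 × 3 × 10^8 m² × 17.07 m = 8.705 × 10^5 m³

ΔV ≈ 8.71 × 10^5 m³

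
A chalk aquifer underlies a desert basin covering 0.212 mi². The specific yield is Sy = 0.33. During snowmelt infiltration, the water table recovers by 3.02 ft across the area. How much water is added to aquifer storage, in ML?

ΔV ≈ 167 ML

A = 0.212 mi² = 5.491 × 10^5 m²
Δh = 3.02 ft = 0.9205 m
ΔV = Sy × A × Δh = 0.33 × 5.491 × 10^5 m² × 0.9205 m = 1.668 × 10^5 m³
ΔV = 1.668 × 10^5 m³ = 166.8 ML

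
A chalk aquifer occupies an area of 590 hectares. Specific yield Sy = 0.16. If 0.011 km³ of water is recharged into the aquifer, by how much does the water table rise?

Δh ≈ 11.7 m

A = 590 hectares = 5.9 × 10^6 m²
ΔV = 0.011 km³ = 1.1 × 10^7 m³
Δh = ΔV / (Sy × A) = 1.1 × 10^7 m³ / (0.16 × 5.9 × 10^6 m²) = 11.65 m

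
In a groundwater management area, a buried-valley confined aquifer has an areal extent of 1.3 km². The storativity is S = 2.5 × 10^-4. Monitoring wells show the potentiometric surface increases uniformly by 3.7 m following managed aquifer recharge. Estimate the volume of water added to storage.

A = 1.3 km² = 1.3 × 10^6 m²
ΔV = S × A × Δh = 2.5 × 10^-4 × 1.3 × 10^6 m² × 3.7 m = 1202 m³

ΔV ≈ 1200 m³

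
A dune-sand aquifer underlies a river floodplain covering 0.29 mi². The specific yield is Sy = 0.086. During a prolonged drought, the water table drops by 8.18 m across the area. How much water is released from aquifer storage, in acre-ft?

ΔV ≈ 428 acre-ft

A = 0.29 mi² = 7.511 × 10^5 m²
ΔV = Sy × A × Δh = 0.086 × 7.511 × 10^5 m² × 8.18 m = 5.284 × 10^5 m³
ΔV = 5.284 × 10^5 m³ = 428.4 acre-ft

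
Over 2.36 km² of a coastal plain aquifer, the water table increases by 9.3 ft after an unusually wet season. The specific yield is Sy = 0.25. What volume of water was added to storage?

A = 2.36 km² = 2.36 × 10^6 m²
Δh = 9.3 ft = 2.835 m
ΔV = Sy × A × Δh = 0.25 × 2.36 × 10^6 m² × 2.835 m = 1.672 × 10^6 m³

ΔV ≈ 1.67 × 10^6 m³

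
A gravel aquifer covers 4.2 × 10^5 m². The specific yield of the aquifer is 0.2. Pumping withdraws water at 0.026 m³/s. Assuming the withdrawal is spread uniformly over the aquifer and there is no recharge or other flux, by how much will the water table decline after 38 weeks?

Q = 0.026 m³/s = 2246 m³/d
t = 38 weeks = 266 d
ΔV = Q × t = 2246 m³/d × 266 d = 5.975 × 10^5 m³
Δh = ΔV / (Sy × A) = 5.975 × 10^5 / (0.2 × 4.2 × 10^5) = 7.114 m

Δh ≈ 7.11 m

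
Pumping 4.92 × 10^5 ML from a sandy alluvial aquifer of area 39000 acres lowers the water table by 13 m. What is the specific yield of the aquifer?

Sy ≈ 0.24

A = 39000 acres = 1.578 × 10^8 m²
ΔV = 4.92 × 10^5 ML = 4.92 × 10^8 m³
Sy = ΔV / (A × Δh) = 4.92 × 10^8 m³ / (1.578 × 10^8 m² × 13 m) = 0.2398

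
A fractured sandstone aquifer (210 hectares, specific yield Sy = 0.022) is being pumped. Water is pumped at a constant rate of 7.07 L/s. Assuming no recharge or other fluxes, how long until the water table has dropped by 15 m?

A = 210 hectares = 2.1 × 10^6 m²
ΔV = Sy × A × Δh = 0.022 × 2.1 × 10^6 × 15 = 6.93 × 10^5 m³
Q = 7.07 L/s = 610.8 m³/d
t = ΔV / Q = 6.93 × 10^5 m³ / 610.8 m³/d = 1134 d

t ≈ 1130 days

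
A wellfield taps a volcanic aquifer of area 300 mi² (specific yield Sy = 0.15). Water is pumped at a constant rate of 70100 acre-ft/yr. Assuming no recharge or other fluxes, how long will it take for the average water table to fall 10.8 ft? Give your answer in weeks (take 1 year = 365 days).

t ≈ 231 weeks

A = 300 mi² = 7.77 × 10^8 m²
Δh = 10.8 ft = 3.292 m
ΔV = Sy × A × Δh = 0.15 × 7.77 × 10^8 × 3.292 = 3.837 × 10^8 m³
Q = 70100 acre-ft/yr = 2.369 × 10^5 m³/d
t = ΔV / Q = 3.837 × 10^8 m³ / 2.369 × 10^5 m³/d = 1620 d
t = 1620 d ≈ 231.4 weeks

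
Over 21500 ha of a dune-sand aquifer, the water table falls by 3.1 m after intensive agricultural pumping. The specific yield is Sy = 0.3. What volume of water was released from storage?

ΔV ≈ 2 × 10^8 m³

A = 21500 ha = 2.15 × 10^8 m²
ΔV = Sy × A × Δh = 0.3 × 2.15 × 10^8 m² × 3.1 m = 2 × 10^8 m³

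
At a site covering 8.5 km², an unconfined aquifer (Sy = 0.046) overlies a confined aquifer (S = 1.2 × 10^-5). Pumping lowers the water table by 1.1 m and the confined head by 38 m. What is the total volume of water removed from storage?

A = 8.5 km² = 8.5 × 10^6 m²
Unconfined: ΔV_u = Sy × A × Δh_u = 0.046 × 8.5 × 10^6 × 1.1 = 4.301 × 10^5 m³
Confined: ΔV_c = S × A × Δh_c = 1.2 × 10^-5 × 8.5 × 10^6 × 38 = 3876 m³
Total ΔV = 4.301 × 10^5 + 3876 = 4.34 × 10^5 m³

ΔV ≈ 4.34 × 10^5 m³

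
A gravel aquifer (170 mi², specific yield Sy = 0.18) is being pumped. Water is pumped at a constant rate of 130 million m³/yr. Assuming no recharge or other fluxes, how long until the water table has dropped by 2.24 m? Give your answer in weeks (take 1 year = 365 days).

A = 170 mi² = 4.403 × 10^8 m²
ΔV = Sy × A × Δh = 0.18 × 4.403 × 10^8 × 2.24 = 1.775 × 10^8 m³
Q = 130 million m³/yr = 3.562 × 10^5 m³/d
t = ΔV / Q = 1.775 × 10^8 m³ / 3.562 × 10^5 m³/d = 498.4 d
t = 498.4 d ≈ 71.21 weeks

t ≈ 71.2 weeks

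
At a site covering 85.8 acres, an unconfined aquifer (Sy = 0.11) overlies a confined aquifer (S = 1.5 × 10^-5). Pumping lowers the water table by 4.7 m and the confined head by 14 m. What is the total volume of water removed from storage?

A = 85.8 acres = 3.472 × 10^5 m²
Unconfined: ΔV_u = Sy × A × Δh_u = 0.11 × 3.472 × 10^5 × 4.7 = 1.795 × 10^5 m³
Confined: ΔV_c = S × A × Δh_c = 1.5 × 10^-5 × 3.472 × 10^5 × 14 = 72.92 m³
Total ΔV = 1.795 × 10^5 + 72.92 = 1.796 × 10^5 m³

ΔV ≈ 1.8 × 10^5 m³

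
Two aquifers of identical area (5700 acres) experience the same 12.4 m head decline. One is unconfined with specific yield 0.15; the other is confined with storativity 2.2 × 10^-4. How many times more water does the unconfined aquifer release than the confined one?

A = 5700 acres = 2.307 × 10^7 m²
Unconfined: ΔV_u = Sy × A × Δh = 0.15 × 2.307 × 10^7 × 12.4 = 4.29 × 10^7 m³
Confined: ΔV_c = S × A × Δh = 2.2 × 10^-4 × 2.307 × 10^7 × 12.4 = 62930 m³
Ratio = ΔV_u / ΔV_c = Sy / S = 0.15 / 2.2 × 10^-4 = 681.8

ΔV_u / ΔV_c ≈ 682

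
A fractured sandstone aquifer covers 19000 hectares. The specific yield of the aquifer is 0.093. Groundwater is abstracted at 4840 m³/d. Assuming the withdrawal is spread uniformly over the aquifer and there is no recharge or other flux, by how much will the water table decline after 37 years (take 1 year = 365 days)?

Δh ≈ 3.7 m

A = 19000 hectares = 1.9 × 10^8 m²
t = 37 years = 13500 d
ΔV = Q × t = 4840 m³/d × 13500 d = 6.536 × 10^7 m³
Δh = ΔV / (Sy × A) = 6.536 × 10^7 / (0.093 × 1.9 × 10^8) = 3.699 m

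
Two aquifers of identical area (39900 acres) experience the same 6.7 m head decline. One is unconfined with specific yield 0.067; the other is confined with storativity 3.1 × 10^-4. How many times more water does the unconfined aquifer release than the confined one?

A = 39900 acres = 1.615 × 10^8 m²
Unconfined: ΔV_u = Sy × A × Δh = 0.067 × 1.615 × 10^8 × 6.7 = 7.248 × 10^7 m³
Confined: ΔV_c = S × A × Δh = 3.1 × 10^-4 × 1.615 × 10^8 × 6.7 = 3.354 × 10^5 m³
Ratio = ΔV_u / ΔV_c = Sy / S = 0.067 / 3.1 × 10^-4 = 216.1

ΔV_u / ΔV_c ≈ 216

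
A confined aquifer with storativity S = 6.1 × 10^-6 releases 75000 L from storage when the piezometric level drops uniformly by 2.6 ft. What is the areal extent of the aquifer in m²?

Δh = 2.6 ft = 0.7925 m
ΔV = 75000 L = 75 m³
A = ΔV / (S × Δh) = 75 / (6.1 × 10^-6 × 0.7925) = 1.551 × 10^7 m²

A ≈ 1.55 × 10^7 m²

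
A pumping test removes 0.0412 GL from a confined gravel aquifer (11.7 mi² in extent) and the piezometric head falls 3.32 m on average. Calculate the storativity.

S ≈ 4.1 × 10^-4

A = 11.7 mi² = 3.03 × 10^7 m²
ΔV = 0.0412 GL = 41200 m³
S = ΔV / (A × Δh) = 41200 m³ / (3.03 × 10^7 m² × 3.32 m) = 4.095 × 10^-4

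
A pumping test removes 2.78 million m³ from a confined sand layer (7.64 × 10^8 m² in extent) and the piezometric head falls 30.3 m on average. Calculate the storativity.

S ≈ 1.2 × 10^-4

ΔV = 2.78 million m³ = 2.78 × 10^6 m³
S = ΔV / (A × Δh) = 2.78 × 10^6 m³ / (7.64 × 10^8 m² × 30.3 m) = 1.201 × 10^-4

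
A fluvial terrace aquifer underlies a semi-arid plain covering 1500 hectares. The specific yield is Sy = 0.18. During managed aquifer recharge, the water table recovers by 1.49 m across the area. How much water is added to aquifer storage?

ΔV ≈ 4.02 × 10^6 m³

A = 1500 hectares = 1.5 × 10^7 m²
ΔV = Sy × A × Δh = 0.18 × 1.5 × 10^7 m² × 1.49 m = 4.023 × 10^6 m³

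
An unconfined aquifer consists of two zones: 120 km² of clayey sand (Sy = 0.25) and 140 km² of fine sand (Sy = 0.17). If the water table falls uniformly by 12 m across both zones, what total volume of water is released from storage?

A₁ = 120 km² = 1.2 × 10^8 m²; A₂ = 140 km² = 1.4 × 10^8 m²
ΔV₁ = 0.25 × 1.2 × 10^8 × 12 = 3.6 × 10^8 m³
ΔV₂ = 0.17 × 1.4 × 10^8 × 12 = 2.856 × 10^8 m³
ΔV = ΔV₁ + ΔV₂ = 6.456 × 10^8 m³

ΔV ≈ 6.46 × 10^8 m³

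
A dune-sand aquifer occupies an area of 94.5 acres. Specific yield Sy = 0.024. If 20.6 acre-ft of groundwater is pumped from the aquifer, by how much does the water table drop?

A = 94.5 acres = 3.824 × 10^5 m²
ΔV = 20.6 acre-ft = 25410 m³
Δh = ΔV / (Sy × A) = 25410 m³ / (0.024 × 3.824 × 10^5 m²) = 2.768 m

Δh ≈ 2.77 m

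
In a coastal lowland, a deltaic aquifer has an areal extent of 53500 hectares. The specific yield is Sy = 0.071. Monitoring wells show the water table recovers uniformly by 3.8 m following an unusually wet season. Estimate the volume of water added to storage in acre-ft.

A = 53500 hectares = 5.35 × 10^8 m²
ΔV = Sy × A × Δh = 0.071 × 5.35 × 10^8 m² × 3.8 m = 1.443 × 10^8 m³
ΔV = 1.443 × 10^8 m³ = 1.17 × 10^5 acre-ft

ΔV ≈ 1.17 × 10^5 acre-ft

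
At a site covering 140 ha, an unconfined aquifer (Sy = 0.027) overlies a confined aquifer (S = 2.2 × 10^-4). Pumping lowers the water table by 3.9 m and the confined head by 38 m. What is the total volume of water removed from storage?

ΔV ≈ 1.59 × 10^5 m³

A = 140 ha = 1.4 × 10^6 m²
Unconfined: ΔV_u = Sy × A × Δh_u = 0.027 × 1.4 × 10^6 × 3.9 = 1.474 × 10^5 m³
Confined: ΔV_c = S × A × Δh_c = 2.2 × 10^-4 × 1.4 × 10^6 × 38 = 11700 m³
Total ΔV = 1.474 × 10^5 + 11700 = 1.591 × 10^5 m³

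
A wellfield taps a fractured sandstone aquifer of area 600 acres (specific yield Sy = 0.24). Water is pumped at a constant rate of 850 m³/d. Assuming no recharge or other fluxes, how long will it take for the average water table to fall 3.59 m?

A = 600 acres = 2.428 × 10^6 m²
ΔV = Sy × A × Δh = 0.24 × 2.428 × 10^6 × 3.59 = 2.092 × 10^6 m³
t = ΔV / Q = 2.092 × 10^6 m³ / 850 m³/d = 2461 d

t ≈ 2460 days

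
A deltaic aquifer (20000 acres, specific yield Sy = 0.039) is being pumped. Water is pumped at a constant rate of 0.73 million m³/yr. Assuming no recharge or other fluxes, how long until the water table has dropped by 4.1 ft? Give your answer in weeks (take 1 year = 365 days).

A = 20000 acres = 8.094 × 10^7 m²
Δh = 4.1 ft = 1.25 m
ΔV = Sy × A × Δh = 0.039 × 8.094 × 10^7 × 1.25 = 3.945 × 10^6 m³
Q = 0.73 million m³/yr = 2000 m³/d
t = ΔV / Q = 3.945 × 10^6 m³ / 2000 m³/d = 1972 d
t = 1972 d ≈ 281.8 weeks

t ≈ 282 weeks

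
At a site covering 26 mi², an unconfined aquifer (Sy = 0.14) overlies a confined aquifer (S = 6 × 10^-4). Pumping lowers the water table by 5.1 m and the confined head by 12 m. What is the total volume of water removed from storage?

ΔV ≈ 4.86 × 10^7 m³

A = 26 mi² = 6.734 × 10^7 m²
Unconfined: ΔV_u = Sy × A × Δh_u = 0.14 × 6.734 × 10^7 × 5.1 = 4.808 × 10^7 m³
Confined: ΔV_c = S × A × Δh_c = 6 × 10^-4 × 6.734 × 10^7 × 12 = 4.848 × 10^5 m³
Total ΔV = 4.808 × 10^7 + 4.848 × 10^5 = 4.857 × 10^7 m³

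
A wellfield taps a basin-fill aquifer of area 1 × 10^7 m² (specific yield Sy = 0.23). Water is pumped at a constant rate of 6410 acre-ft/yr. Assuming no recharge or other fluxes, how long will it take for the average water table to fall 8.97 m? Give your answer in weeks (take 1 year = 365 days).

t ≈ 136 weeks

ΔV = Sy × A × Δh = 0.23 × 1 × 10^7 × 8.97 = 2.063 × 10^7 m³
Q = 6410 acre-ft/yr = 21660 m³/d
t = ΔV / Q = 2.063 × 10^7 m³ / 21660 m³/d = 952.4 d
t = 952.4 d ≈ 136.1 weeks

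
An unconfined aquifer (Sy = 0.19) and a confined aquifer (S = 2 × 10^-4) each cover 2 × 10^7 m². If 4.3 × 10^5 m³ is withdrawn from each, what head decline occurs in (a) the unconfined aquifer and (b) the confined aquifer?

Unconfined: Δh_u = ΔV/(Sy·A) = 4.3 × 10^5/(0.19 × 2 × 10^7) = 0.1132 m
Confined: Δh_c = ΔV/(S·A) = 4.3 × 10^5/(2 × 10^-4 × 2 × 10^7) = 107.5 m

Δh_u ≈ 0.113 m; Δh_c ≈ 108 m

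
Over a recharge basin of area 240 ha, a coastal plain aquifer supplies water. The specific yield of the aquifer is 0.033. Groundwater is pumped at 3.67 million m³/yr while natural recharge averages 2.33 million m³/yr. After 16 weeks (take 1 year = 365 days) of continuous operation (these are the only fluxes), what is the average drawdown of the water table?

Δh ≈ 5.19 m

A = 240 ha = 2.4 × 10^6 m²
Net abstraction = 3.67 − 2.33 = 1.34 million m³/yr
Q_net = 1.34 million m³/yr = 3671 m³/d
t = 16 weeks = 112 d
ΔV = Q × t = 3671 m³/d × 112 d = 4.112 × 10^5 m³
Δh = ΔV / (Sy × A) = 4.112 × 10^5 / (0.033 × 2.4 × 10^6) = 5.192 m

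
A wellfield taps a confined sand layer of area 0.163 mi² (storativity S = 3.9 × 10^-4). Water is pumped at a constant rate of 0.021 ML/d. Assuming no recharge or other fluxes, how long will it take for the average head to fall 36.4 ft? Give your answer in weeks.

A = 0.163 mi² = 4.222 × 10^5 m²
Δh = 36.4 ft = 11.09 m
ΔV = S × A × Δh = 3.9 × 10^-4 × 4.222 × 10^5 × 11.09 = 1827 m³
Q = 0.021 ML/d = 21 m³/d
t = ΔV / Q = 1827 m³ / 21 m³/d = 86.99 d
t = 86.99 d ≈ 12.43 weeks

t ≈ 12.4 weeks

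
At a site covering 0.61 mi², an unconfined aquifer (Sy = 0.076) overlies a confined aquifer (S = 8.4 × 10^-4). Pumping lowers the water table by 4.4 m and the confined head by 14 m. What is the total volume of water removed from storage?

ΔV ≈ 5.47 × 10^5 m³

A = 0.61 mi² = 1.58 × 10^6 m²
Unconfined: ΔV_u = Sy × A × Δh_u = 0.076 × 1.58 × 10^6 × 4.4 = 5.283 × 10^5 m³
Confined: ΔV_c = S × A × Δh_c = 8.4 × 10^-4 × 1.58 × 10^6 × 14 = 18580 m³
Total ΔV = 5.283 × 10^5 + 18580 = 5.469 × 10^5 m³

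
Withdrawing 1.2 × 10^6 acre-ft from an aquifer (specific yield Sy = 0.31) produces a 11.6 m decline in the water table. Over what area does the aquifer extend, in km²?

A ≈ 412 km²

ΔV = 1.2 × 10^6 acre-ft = 1.48 × 10^9 m³
A = ΔV / (Sy × Δh) = 1.48 × 10^9 / (0.31 × 11.6) = 4.116 × 10^8 m²
A = 4.116 × 10^8 m² = 411.6 km²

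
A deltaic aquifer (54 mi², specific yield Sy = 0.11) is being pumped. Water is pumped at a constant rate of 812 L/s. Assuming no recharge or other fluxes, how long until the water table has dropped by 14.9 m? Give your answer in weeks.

t ≈ 467 weeks

A = 54 mi² = 1.399 × 10^8 m²
ΔV = Sy × A × Δh = 0.11 × 1.399 × 10^8 × 14.9 = 2.292 × 10^8 m³
Q = 812 L/s = 70160 m³/d
t = ΔV / Q = 2.292 × 10^8 m³ / 70160 m³/d = 3267 d
t = 3267 d ≈ 466.8 weeks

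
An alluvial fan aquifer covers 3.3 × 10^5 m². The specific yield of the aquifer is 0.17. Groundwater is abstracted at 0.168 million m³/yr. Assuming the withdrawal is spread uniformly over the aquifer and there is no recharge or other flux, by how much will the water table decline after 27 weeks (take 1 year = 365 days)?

Q = 0.168 million m³/yr = 460.3 m³/d
t = 27 weeks = 189 d
ΔV = Q × t = 460.3 m³/d × 189 d = 86990 m³
Δh = ΔV / (Sy × A) = 86990 / (0.17 × 3.3 × 10^5) = 1.551 m

Δh ≈ 1.55 m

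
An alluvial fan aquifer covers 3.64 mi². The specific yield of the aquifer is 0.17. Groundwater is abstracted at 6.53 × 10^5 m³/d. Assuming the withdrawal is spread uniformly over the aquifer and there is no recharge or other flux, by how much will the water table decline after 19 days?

Δh ≈ 7.74 m

A = 3.64 mi² = 9.428 × 10^6 m²
ΔV = Q × t = 6.53 × 10^5 m³/d × 19 d = 1.241 × 10^7 m³
Δh = ΔV / (Sy × A) = 1.241 × 10^7 / (0.17 × 9.428 × 10^6) = 7.741 m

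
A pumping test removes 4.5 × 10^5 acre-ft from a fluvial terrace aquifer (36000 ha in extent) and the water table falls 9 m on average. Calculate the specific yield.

A = 36000 ha = 3.6 × 10^8 m²
ΔV = 4.5 × 10^5 acre-ft = 5.551 × 10^8 m³
Sy = ΔV / (A × Δh) = 5.551 × 10^8 m³ / (3.6 × 10^8 m² × 9 m) = 0.1713

Sy ≈ 0.17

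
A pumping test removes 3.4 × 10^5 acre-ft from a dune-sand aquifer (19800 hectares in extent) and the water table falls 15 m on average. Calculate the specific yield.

A = 19800 hectares = 1.98 × 10^8 m²
ΔV = 3.4 × 10^5 acre-ft = 4.194 × 10^8 m³
Sy = ΔV / (A × Δh) = 4.194 × 10^8 m³ / (1.98 × 10^8 m² × 15 m) = 0.1412

Sy ≈ 0.14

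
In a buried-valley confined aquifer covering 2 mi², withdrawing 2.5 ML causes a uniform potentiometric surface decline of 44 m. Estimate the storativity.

S ≈ 1.1 × 10^-5

A = 2 mi² = 5.18 × 10^6 m²
ΔV = 2.5 ML = 2500 m³
S = ΔV / (A × Δh) = 2500 m³ / (5.18 × 10^6 m² × 44 m) = 1.097 × 10^-5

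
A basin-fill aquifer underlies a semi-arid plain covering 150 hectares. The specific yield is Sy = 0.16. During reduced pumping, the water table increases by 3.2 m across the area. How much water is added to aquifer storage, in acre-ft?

ΔV ≈ 623 acre-ft

A = 150 hectares = 1.5 × 10^6 m²
ΔV = Sy × A × Δh = 0.16 × 1.5 × 10^6 m² × 3.2 m = 7.68 × 10^5 m³
ΔV = 7.68 × 10^5 m³ = 622.6 acre-ft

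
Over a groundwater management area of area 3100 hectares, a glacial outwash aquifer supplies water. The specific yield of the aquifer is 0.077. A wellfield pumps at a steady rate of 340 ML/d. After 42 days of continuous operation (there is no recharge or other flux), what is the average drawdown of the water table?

Δh ≈ 5.98 m

A = 3100 hectares = 3.1 × 10^7 m²
Q = 340 ML/d = 3.4 × 10^5 m³/d
ΔV = Q × t = 3.4 × 10^5 m³/d × 42 d = 1.428 × 10^7 m³
Δh = ΔV / (Sy × A) = 1.428 × 10^7 / (0.077 × 3.1 × 10^7) = 5.982 m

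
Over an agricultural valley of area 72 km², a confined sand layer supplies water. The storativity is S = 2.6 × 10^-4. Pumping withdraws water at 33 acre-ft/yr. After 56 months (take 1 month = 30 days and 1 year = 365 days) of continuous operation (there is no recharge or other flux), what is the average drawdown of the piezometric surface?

A = 72 km² = 7.2 × 10^7 m²
Q = 33 acre-ft/yr = 111.5 m³/d
t = 56 months = 1680 d
ΔV = Q × t = 111.5 m³/d × 1680 d = 1.874 × 10^5 m³
Δh = ΔV / (S × A) = 1.874 × 10^5 / (2.6 × 10^-4 × 7.2 × 10^7) = 10.01 m

Δh ≈ 10 m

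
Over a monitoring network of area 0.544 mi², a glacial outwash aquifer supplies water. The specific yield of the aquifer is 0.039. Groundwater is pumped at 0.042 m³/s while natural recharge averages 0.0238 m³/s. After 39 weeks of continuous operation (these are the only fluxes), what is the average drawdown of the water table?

Δh ≈ 7.81 m

A = 0.544 mi² = 1.409 × 10^6 m²
Net abstraction = 0.042 − 0.0238 = 0.0182 m³/s
Q_net = 0.0182 m³/s = 1572 m³/d
t = 39 weeks = 273 d
ΔV = Q × t = 1572 m³/d × 273 d = 4.293 × 10^5 m³
Δh = ΔV / (Sy × A) = 4.293 × 10^5 / (0.039 × 1.409 × 10^6) = 7.812 m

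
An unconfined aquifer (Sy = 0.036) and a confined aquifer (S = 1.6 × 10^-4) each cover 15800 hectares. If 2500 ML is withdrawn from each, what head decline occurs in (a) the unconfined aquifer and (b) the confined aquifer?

Δh_u ≈ 0.44 m; Δh_c ≈ 98.9 m

A = 15800 hectares = 1.58 × 10^8 m²
ΔV = 2500 ML = 2.5 × 10^6 m³
Unconfined: Δh_u = ΔV/(Sy·A) = 2.5 × 10^6/(0.036 × 1.58 × 10^8) = 0.4395 m
Confined: Δh_c = ΔV/(S·A) = 2.5 × 10^6/(1.6 × 10^-4 × 1.58 × 10^8) = 98.89 m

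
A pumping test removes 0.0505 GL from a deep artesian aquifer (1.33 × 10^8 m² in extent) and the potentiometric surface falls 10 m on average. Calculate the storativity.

ΔV = 0.0505 GL = 50500 m³
S = ΔV / (A × Δh) = 50500 m³ / (1.33 × 10^8 m² × 10 m) = 3.797 × 10^-5

S ≈ 3.8 × 10^-5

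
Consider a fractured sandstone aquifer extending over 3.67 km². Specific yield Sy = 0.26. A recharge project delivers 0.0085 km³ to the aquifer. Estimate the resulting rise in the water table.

Δh ≈ 8.91 m

A = 3.67 km² = 3.67 × 10^6 m²
ΔV = 0.0085 km³ = 8.5 × 10^6 m³
Δh = ΔV / (Sy × A) = 8.5 × 10^6 m³ / (0.26 × 3.67 × 10^6 m²) = 8.908 m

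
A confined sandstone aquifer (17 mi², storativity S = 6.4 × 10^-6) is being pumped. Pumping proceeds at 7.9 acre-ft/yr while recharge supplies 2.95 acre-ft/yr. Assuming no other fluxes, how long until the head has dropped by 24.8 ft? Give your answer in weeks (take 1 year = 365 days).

A = 17 mi² = 4.403 × 10^7 m²
Δh = 24.8 ft = 7.559 m
ΔV = S × A × Δh = 6.4 × 10^-6 × 4.403 × 10^7 × 7.559 = 2130 m³
Net withdrawal = 7.9 − 2.95 = 4.95 acre-ft/yr = 16.73 m³/d
t = ΔV / Q = 2130 m³ / 16.73 m³/d = 127.3 d
t = 127.3 d ≈ 18.19 weeks

t ≈ 18.2 weeks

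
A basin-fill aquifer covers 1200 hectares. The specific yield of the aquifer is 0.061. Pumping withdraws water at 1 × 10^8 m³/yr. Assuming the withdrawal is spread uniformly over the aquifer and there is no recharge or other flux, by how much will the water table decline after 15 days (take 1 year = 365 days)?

A = 1200 hectares = 1.2 × 10^7 m²
Q = 1 × 10^8 m³/yr = 2.74 × 10^5 m³/d
ΔV = Q × t = 2.74 × 10^5 m³/d × 15 d = 4.11 × 10^6 m³
Δh = ΔV / (Sy × A) = 4.11 × 10^6 / (0.061 × 1.2 × 10^7) = 5.614 m

Δh ≈ 5.61 m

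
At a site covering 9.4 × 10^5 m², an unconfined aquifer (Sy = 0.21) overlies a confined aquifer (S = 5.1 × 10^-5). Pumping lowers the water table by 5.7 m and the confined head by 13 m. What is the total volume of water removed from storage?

Unconfined: ΔV_u = Sy × A × Δh_u = 0.21 × 9.4 × 10^5 × 5.7 = 1.125 × 10^6 m³
Confined: ΔV_c = S × A × Δh_c = 5.1 × 10^-5 × 9.4 × 10^5 × 13 = 623.2 m³
Total ΔV = 1.125 × 10^6 + 623.2 = 1.126 × 10^6 m³

ΔV ≈ 1.13 × 10^6 m³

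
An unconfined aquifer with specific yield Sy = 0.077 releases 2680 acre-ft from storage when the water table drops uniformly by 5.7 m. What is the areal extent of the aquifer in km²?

ΔV = 2680 acre-ft = 3.306 × 10^6 m³
A = ΔV / (Sy × Δh) = 3.306 × 10^6 / (0.077 × 5.7) = 7.532 × 10^6 m²
A = 7.532 × 10^6 m² = 7.532 km²

A ≈ 7.53 km²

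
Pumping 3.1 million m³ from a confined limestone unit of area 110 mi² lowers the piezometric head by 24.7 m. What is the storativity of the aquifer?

S ≈ 4.4 × 10^-4

A = 110 mi² = 2.849 × 10^8 m²
ΔV = 3.1 million m³ = 3.1 × 10^6 m³
S = ΔV / (A × Δh) = 3.1 × 10^6 m³ / (2.849 × 10^8 m² × 24.7 m) = 4.405 × 10^-4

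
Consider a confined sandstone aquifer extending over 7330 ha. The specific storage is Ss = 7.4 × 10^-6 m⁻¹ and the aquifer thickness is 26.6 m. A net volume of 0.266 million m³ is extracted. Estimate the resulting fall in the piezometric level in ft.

Δh ≈ 60.5 ft

S = Ss × b = 7.4 × 10^-6 m⁻¹ × 26.6 m = 1.968 × 10^-4
A = 7330 ha = 7.33 × 10^7 m²
ΔV = 0.266 million m³ = 2.66 × 10^5 m³
Δh = ΔV / (S × A) = 2.66 × 10^5 m³ / (1.968 × 10^-4 × 7.33 × 10^7 m²) = 18.44 m
Δh = 18.44 m = 60.49 ft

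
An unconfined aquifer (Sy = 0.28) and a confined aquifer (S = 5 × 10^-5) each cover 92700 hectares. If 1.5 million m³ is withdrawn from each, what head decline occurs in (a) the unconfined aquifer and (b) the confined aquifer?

Δh_u ≈ 0.00578 m; Δh_c ≈ 32.4 m

A = 92700 hectares = 9.27 × 10^8 m²
ΔV = 1.5 million m³ = 1.5 × 10^6 m³
Unconfined: Δh_u = ΔV/(Sy·A) = 1.5 × 10^6/(0.28 × 9.27 × 10^8) = 0.005779 m
Confined: Δh_c = ΔV/(S·A) = 1.5 × 10^6/(5 × 10^-5 × 9.27 × 10^8) = 32.36 m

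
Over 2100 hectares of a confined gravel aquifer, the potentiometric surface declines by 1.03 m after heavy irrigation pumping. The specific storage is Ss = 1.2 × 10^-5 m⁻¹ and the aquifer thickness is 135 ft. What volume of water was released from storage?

ΔV ≈ 10700 m³

b = 135 ft = 41.15 m
S = Ss × b = 1.2 × 10^-5 m⁻¹ × 41.15 m = 4.938 × 10^-4
A = 2100 hectares = 2.1 × 10^7 m²
ΔV = S × A × Δh = 4.938 × 10^-4 × 2.1 × 10^7 m² × 1.03 m = 10680 m³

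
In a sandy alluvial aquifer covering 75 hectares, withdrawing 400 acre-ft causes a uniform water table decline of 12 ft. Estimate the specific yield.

Sy ≈ 0.18

A = 75 hectares = 7.5 × 10^5 m²
Δh = 12 ft = 3.658 m
ΔV = 400 acre-ft = 4.934 × 10^5 m³
Sy = ΔV / (A × Δh) = 4.934 × 10^5 m³ / (7.5 × 10^5 m² × 3.658 m) = 0.1799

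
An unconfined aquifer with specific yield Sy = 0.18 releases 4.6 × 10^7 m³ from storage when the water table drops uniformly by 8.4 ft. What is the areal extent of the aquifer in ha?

A ≈ 9980 ha

Δh = 8.4 ft = 2.56 m
A = ΔV / (Sy × Δh) = 4.6 × 10^7 / (0.18 × 2.56) = 9.981 × 10^7 m²
A = 9.981 × 10^7 m² = 9981 ha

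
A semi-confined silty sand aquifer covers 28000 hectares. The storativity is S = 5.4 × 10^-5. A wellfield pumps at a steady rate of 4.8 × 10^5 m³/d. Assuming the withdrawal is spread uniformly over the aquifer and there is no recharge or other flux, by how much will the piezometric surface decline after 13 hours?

Δh ≈ 17.2 m

A = 28000 hectares = 2.8 × 10^8 m²
t = 13 hours = 0.5417 d
ΔV = Q × t = 4.8 × 10^5 m³/d × 0.5417 d = 2.6 × 10^5 m³
Δh = ΔV / (S × A) = 2.6 × 10^5 / (5.4 × 10^-5 × 2.8 × 10^8) = 17.2 m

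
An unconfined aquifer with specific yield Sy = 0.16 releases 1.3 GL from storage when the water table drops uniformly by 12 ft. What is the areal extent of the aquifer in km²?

A ≈ 2.22 km²

Δh = 12 ft = 3.658 m
ΔV = 1.3 GL = 1.3 × 10^6 m³
A = ΔV / (Sy × Δh) = 1.3 × 10^6 / (0.16 × 3.658) = 2.221 × 10^6 m²
A = 2.221 × 10^6 m² = 2.221 km²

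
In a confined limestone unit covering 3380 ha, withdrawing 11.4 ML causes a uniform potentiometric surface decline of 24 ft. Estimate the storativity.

A = 3380 ha = 3.38 × 10^7 m²
Δh = 24 ft = 7.315 m
ΔV = 11.4 ML = 11400 m³
S = ΔV / (A × Δh) = 11400 m³ / (3.38 × 10^7 m² × 7.315 m) = 4.611 × 10^-5

S ≈ 4.6 × 10^-5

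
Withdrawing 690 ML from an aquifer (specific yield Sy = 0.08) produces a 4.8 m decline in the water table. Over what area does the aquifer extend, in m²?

A ≈ 1.8 × 10^6 m²

ΔV = 690 ML = 6.9 × 10^5 m³
A = ΔV / (Sy × Δh) = 6.9 × 10^5 / (0.08 × 4.8) = 1.797 × 10^6 m²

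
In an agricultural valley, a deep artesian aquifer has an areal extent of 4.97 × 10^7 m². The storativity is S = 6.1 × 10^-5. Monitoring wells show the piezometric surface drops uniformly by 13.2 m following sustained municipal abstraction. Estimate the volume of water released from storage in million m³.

ΔV ≈ 0.04 million m³

ΔV = S × A × Δh = 6.1 × 10^-5 × 4.97 × 10^7 m² × 13.2 m = 40020 m³
ΔV = 40020 m³ = 0.04002 million m³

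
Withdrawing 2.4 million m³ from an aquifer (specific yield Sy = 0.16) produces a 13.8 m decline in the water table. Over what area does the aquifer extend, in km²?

A ≈ 1.09 km²

ΔV = 2.4 million m³ = 2.4 × 10^6 m³
A = ΔV / (Sy × Δh) = 2.4 × 10^6 / (0.16 × 13.8) = 1.087 × 10^6 m²
A = 1.087 × 10^6 m² = 1.087 km²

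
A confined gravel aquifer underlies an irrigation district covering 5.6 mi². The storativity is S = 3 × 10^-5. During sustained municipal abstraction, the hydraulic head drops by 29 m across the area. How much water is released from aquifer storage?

A = 5.6 mi² = 1.45 × 10^7 m²
ΔV = S × A × Δh = 3 × 10^-5 × 1.45 × 10^7 m² × 29 m = 12620 m³

ΔV ≈ 12600 m³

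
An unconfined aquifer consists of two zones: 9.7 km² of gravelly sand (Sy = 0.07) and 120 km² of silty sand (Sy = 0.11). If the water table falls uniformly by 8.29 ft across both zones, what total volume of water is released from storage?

A₁ = 9.7 km² = 9.7 × 10^6 m²; A₂ = 120 km² = 1.2 × 10^8 m²
Δh = 8.29 ft = 2.527 m
ΔV₁ = 0.07 × 9.7 × 10^6 × 2.527 = 1.716 × 10^6 m³
ΔV₂ = 0.11 × 1.2 × 10^8 × 2.527 = 3.335 × 10^7 m³
ΔV = ΔV₁ + ΔV₂ = 3.507 × 10^7 m³

ΔV ≈ 3.51 × 10^7 m³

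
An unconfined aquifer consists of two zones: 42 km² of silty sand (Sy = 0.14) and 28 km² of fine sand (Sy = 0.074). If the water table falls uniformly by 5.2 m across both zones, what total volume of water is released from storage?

ΔV ≈ 4.14 × 10^7 m³

A₁ = 42 km² = 4.2 × 10^7 m²; A₂ = 28 km² = 2.8 × 10^7 m²
ΔV₁ = 0.14 × 4.2 × 10^7 × 5.2 = 3.058 × 10^7 m³
ΔV₂ = 0.074 × 2.8 × 10^7 × 5.2 = 1.077 × 10^7 m³
ΔV = ΔV₁ + ΔV₂ = 4.135 × 10^7 m³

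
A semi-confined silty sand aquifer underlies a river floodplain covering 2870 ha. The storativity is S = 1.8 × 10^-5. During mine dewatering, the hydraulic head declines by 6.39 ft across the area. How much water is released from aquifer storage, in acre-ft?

ΔV ≈ 0.816 acre-ft

A = 2870 ha = 2.87 × 10^7 m²
Δh = 6.39 ft = 1.948 m
ΔV = S × A × Δh = 1.8 × 10^-5 × 2.87 × 10^7 m² × 1.948 m = 1006 m³
ΔV = 1006 m³ = 0.8157 acre-ft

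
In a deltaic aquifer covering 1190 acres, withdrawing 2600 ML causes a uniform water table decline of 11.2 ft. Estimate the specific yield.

Sy ≈ 0.16

A = 1190 acres = 4.816 × 10^6 m²
Δh = 11.2 ft = 3.414 m
ΔV = 2600 ML = 2.6 × 10^6 m³
Sy = ΔV / (A × Δh) = 2.6 × 10^6 m³ / (4.816 × 10^6 m² × 3.414 m) = 0.1582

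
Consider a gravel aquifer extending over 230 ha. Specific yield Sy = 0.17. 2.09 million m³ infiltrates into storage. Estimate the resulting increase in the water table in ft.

A = 230 ha = 2.3 × 10^6 m²
ΔV = 2.09 million m³ = 2.09 × 10^6 m³
Δh = ΔV / (Sy × A) = 2.09 × 10^6 m³ / (0.17 × 2.3 × 10^6 m²) = 5.345 m
Δh = 5.345 m = 17.54 ft

Δh ≈ 17.5 ft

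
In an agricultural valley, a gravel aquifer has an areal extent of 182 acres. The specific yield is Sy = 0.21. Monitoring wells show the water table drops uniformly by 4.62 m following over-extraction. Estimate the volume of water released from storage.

A = 182 acres = 7.365 × 10^5 m²
ΔV = Sy × A × Δh = 0.21 × 7.365 × 10^5 m² × 4.62 m = 7.146 × 10^5 m³

ΔV ≈ 7.15 × 10^5 m³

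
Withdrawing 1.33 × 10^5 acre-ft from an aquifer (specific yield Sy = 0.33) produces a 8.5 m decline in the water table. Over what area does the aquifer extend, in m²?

A ≈ 5.85 × 10^7 m²

ΔV = 1.33 × 10^5 acre-ft = 1.641 × 10^8 m³
A = ΔV / (Sy × Δh) = 1.641 × 10^8 / (0.33 × 8.5) = 5.849 × 10^7 m²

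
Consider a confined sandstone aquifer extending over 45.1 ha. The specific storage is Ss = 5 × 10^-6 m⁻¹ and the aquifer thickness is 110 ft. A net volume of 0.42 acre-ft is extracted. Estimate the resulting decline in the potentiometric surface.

b = 110 ft = 33.53 m
S = Ss × b = 5 × 10^-6 m⁻¹ × 33.53 m = 1.676 × 10^-4
A = 45.1 ha = 4.51 × 10^5 m²
ΔV = 0.42 acre-ft = 518.1 m³
Δh = ΔV / (S × A) = 518.1 m³ / (1.676 × 10^-4 × 4.51 × 10^5 m²) = 6.852 m

Δh ≈ 6.85 m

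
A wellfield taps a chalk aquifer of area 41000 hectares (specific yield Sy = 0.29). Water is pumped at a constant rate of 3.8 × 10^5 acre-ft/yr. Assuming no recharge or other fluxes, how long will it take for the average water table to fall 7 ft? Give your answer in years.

t ≈ 0.541 years

A = 41000 hectares = 4.1 × 10^8 m²
Δh = 7 ft = 2.134 m
ΔV = Sy × A × Δh = 0.29 × 4.1 × 10^8 × 2.134 = 2.537 × 10^8 m³
Q = 3.8 × 10^5 acre-ft/yr = 1.284 × 10^6 m³/d
t = ΔV / Q = 2.537 × 10^8 m³ / 1.284 × 10^6 m³/d = 197.5 d
t = 197.5 d ≈ 0.5412 years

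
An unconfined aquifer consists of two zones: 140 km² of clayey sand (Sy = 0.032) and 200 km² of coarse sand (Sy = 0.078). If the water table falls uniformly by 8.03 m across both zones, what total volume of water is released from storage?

ΔV ≈ 1.61 × 10^8 m³

A₁ = 140 km² = 1.4 × 10^8 m²; A₂ = 200 km² = 2 × 10^8 m²
ΔV₁ = 0.032 × 1.4 × 10^8 × 8.03 = 3.597 × 10^7 m³
ΔV₂ = 0.078 × 2 × 10^8 × 8.03 = 1.253 × 10^8 m³
ΔV = ΔV₁ + ΔV₂ = 1.612 × 10^8 m³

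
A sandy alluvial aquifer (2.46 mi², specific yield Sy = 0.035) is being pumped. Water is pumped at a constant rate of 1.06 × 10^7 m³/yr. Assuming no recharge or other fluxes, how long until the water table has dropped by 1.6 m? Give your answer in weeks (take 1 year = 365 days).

A = 2.46 mi² = 6.371 × 10^6 m²
ΔV = Sy × A × Δh = 0.035 × 6.371 × 10^6 × 1.6 = 3.568 × 10^5 m³
Q = 1.06 × 10^7 m³/yr = 29040 m³/d
t = ΔV / Q = 3.568 × 10^5 m³ / 29040 m³/d = 12.29 d
t = 12.29 d ≈ 1.755 weeks

t ≈ 1.76 weeks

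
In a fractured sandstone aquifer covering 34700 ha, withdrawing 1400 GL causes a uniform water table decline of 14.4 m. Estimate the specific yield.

Sy ≈ 0.28

A = 34700 ha = 3.47 × 10^8 m²
ΔV = 1400 GL = 1.4 × 10^9 m³
Sy = ΔV / (A × Δh) = 1.4 × 10^9 m³ / (3.47 × 10^8 m² × 14.4 m) = 0.2802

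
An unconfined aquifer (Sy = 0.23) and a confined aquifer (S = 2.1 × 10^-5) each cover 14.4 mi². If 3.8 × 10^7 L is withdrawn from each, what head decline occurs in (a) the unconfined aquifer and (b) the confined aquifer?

Δh_u ≈ 0.00443 m; Δh_c ≈ 48.5 m

A = 14.4 mi² = 3.73 × 10^7 m²
ΔV = 3.8 × 10^7 L = 38000 m³
Unconfined: Δh_u = ΔV/(Sy·A) = 38000/(0.23 × 3.73 × 10^7) = 0.00443 m
Confined: Δh_c = ΔV/(S·A) = 38000/(2.1 × 10^-5 × 3.73 × 10^7) = 48.52 m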